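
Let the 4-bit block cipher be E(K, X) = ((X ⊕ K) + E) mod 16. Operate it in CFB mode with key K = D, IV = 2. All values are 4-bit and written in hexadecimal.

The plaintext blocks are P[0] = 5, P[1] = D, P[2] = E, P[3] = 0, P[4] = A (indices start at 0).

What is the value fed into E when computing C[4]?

CFB encryption: C_i = P_i ⊕ E(K, C_{i−1}), with C_{−1} = IV.
C[0]: E(K, 2) = D; 5 ⊕ D = 8.
C[1]: E(K, 8) = 3; D ⊕ 3 = E.
C[2]: E(K, E) = 1; E ⊕ 1 = F.
C[3]: E(K, F) = 0; 0 ⊕ 0 = 0.
C[4]: E(K, 0) = B; A ⊕ B = 1.
So the input to E for block [4] is 0.

0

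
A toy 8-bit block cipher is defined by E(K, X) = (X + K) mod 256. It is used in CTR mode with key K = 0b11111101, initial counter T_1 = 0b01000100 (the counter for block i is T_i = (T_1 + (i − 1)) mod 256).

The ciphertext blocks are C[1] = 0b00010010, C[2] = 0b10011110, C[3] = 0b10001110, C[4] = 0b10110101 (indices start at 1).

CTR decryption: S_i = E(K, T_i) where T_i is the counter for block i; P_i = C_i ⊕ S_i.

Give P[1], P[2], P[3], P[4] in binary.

P[1] = 0b01010011, P[2] = 0b11011100, P[3] = 0b11001101, P[4] = 0b11110001

P[1]: T = 0b01000100, S = E(K, T) = 0b01000001; 0b00010010 ⊕ 0b01000001 = 0b01010011.
P[2]: T = 0b01000101, S = E(K, T) = 0b01000010; 0b10011110 ⊕ 0b01000010 = 0b11011100.
P[3]: T = 0b01000110, S = E(K, T) = 0b01000011; 0b10001110 ⊕ 0b01000011 = 0b11001101.
P[4]: T = 0b01000111, S = E(K, T) = 0b01000100; 0b10110101 ⊕ 0b01000100 = 0b11110001.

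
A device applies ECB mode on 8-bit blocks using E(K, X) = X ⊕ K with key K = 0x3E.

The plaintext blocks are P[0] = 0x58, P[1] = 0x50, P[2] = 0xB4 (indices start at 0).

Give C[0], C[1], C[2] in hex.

C[0] = 0x66, C[1] = 0x6E, C[2] = 0x8A

ECB encryption: C_i = E(K, P_i).
C[0]: E(K, 0x58) = 0x66.
C[1]: E(K, 0x50) = 0x6E.
C[2]: E(K, 0xB4) = 0x8A.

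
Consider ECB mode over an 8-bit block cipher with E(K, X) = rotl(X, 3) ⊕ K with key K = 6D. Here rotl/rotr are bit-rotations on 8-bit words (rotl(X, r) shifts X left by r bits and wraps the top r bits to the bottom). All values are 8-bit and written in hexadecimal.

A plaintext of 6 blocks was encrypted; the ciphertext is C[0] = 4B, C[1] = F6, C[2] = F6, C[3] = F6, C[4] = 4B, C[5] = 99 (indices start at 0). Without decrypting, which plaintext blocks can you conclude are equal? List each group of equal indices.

P[0] = P[4]; P[1] = P[2] = P[3]

ECB encrypts each block independently with the same key, so equal ciphertext blocks imply equal plaintext blocks.
C[0] = C[4] = 4B, so P[0] = P[4].
C[1] = C[2] = C[3] = F6, so P[1] = P[2] = P[3].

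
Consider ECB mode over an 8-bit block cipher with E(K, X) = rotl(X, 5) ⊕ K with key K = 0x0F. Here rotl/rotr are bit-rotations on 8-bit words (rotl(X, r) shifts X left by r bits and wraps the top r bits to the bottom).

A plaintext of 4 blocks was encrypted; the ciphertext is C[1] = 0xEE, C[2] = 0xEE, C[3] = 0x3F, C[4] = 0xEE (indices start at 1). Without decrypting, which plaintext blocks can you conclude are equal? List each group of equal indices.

P[1] = P[2] = P[4]

ECB encrypts each block independently with the same key, so equal ciphertext blocks imply equal plaintext blocks.
C[1] = C[2] = C[4] = 0xEE, so P[1] = P[2] = P[4].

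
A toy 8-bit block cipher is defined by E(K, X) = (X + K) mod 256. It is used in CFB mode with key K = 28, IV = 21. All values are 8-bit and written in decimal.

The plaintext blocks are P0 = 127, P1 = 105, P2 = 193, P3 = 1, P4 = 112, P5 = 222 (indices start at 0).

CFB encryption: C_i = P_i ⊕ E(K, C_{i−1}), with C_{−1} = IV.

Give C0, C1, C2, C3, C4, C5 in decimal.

C0: E(K, 21) = 49; 127 ⊕ 49 = 78.
C1: E(K, 78) = 106; 105 ⊕ 106 = 3.
C2: E(K, 3) = 31; 193 ⊕ 31 = 222.
C3: E(K, 222) = 250; 1 ⊕ 250 = 251.
C4: E(K, 251) = 23; 112 ⊕ 23 = 103.
C5: E(K, 103) = 131; 222 ⊕ 131 = 93.

C0 = 78, C1 = 3, C2 = 222, C3 = 251, C4 = 103, C5 = 93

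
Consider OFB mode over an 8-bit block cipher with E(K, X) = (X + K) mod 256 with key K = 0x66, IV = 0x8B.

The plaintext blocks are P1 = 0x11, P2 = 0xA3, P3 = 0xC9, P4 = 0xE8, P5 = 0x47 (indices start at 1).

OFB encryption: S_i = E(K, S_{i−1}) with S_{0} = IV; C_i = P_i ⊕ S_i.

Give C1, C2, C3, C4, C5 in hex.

C1: S = E(K, 0x8B) = 0xF1; 0x11 ⊕ 0xF1 = 0xE0.
C2: S = E(K, 0xF1) = 0x57; 0xA3 ⊕ 0x57 = 0xF4.
C3: S = E(K, 0x57) = 0xBD; 0xC9 ⊕ 0xBD = 0x74.
C4: S = E(K, 0xBD) = 0x23; 0xE8 ⊕ 0x23 = 0xCB.
C5: S = E(K, 0x23) = 0x89; 0x47 ⊕ 0x89 = 0xCE.

C1 = 0xE0, C2 = 0xF4, C3 = 0x74, C4 = 0xCB, C5 = 0xCE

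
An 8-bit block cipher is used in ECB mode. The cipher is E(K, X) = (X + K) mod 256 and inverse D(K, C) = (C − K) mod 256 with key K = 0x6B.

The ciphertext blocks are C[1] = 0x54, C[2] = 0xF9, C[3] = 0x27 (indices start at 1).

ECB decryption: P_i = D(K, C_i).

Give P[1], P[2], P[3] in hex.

P[1]: D(K, 0x54) = 0xE9.
P[2]: D(K, 0xF9) = 0x8E.
P[3]: D(K, 0x27) = 0xBC.

P[1] = 0xE9, P[2] = 0x8E, P[3] = 0xBC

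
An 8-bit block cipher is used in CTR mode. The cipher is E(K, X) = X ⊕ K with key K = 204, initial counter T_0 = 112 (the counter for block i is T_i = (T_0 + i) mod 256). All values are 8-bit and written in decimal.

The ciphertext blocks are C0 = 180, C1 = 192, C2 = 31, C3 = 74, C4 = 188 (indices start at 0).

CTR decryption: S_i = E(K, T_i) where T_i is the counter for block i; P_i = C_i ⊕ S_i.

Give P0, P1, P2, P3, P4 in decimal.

P0: T = 112, S = E(K, T) = 188; 180 ⊕ 188 = 8.
P1: T = 113, S = E(K, T) = 189; 192 ⊕ 189 = 125.
P2: T = 114, S = E(K, T) = 190; 31 ⊕ 190 = 161.
P3: T = 115, S = E(K, T) = 191; 74 ⊕ 191 = 245.
P4: T = 116, S = E(K, T) = 184; 188 ⊕ 184 = 4.

P0 = 8, P1 = 125, P2 = 161, P3 = 245, P4 = 4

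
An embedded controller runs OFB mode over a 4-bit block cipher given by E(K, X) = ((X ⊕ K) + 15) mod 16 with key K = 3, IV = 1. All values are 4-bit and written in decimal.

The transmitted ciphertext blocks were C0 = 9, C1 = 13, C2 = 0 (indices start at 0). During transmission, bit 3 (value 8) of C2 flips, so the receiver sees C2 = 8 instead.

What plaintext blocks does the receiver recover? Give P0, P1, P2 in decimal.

OFB decryption: S_i = E(K, S_{i−1}) with S_{−1} = IV; P_i = C_i ⊕ S_i.
Only C2 changed, to 8. In OFB, a change in C_i flips the same bit in P_i only; the keystream is unaffected. Decrypting the received ciphertext:
P0: S = E(K, 1) = 1; 9 ⊕ 1 = 8.
P1: S = E(K, 1) = 1; 13 ⊕ 1 = 12.
P2: S = E(K, 1) = 1; 8 ⊕ 1 = 9.
Blocks that differ from the original plaintext: P2.

P0 = 8, P1 = 12, P2 = 9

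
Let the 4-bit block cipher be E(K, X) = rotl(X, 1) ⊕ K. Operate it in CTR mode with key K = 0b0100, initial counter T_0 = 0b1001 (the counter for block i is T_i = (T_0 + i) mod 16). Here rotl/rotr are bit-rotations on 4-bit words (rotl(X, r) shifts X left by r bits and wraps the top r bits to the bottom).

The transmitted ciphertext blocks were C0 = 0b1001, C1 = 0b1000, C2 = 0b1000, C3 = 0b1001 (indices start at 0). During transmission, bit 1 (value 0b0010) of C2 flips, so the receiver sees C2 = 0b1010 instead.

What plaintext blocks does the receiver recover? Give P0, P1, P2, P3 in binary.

CTR decryption: S_i = E(K, T_i) where T_i is the counter for block i; P_i = C_i ⊕ S_i.
Only C2 changed, to 0b1010. In CTR, a change in C_i flips the same bit in P_i only; the keystream is unaffected. Decrypting the received ciphertext:
P0: T = 0b1001, S = E(K, T) = 0b0111; 0b1001 ⊕ 0b0111 = 0b1110.
P1: T = 0b1010, S = E(K, T) = 0b0001; 0b1000 ⊕ 0b0001 = 0b1001.
P2: T = 0b1011, S = E(K, T) = 0b0011; 0b1010 ⊕ 0b0011 = 0b1001.
P3: T = 0b1100, S = E(K, T) = 0b1101; 0b1001 ⊕ 0b1101 = 0b0100.
Blocks that differ from the original plaintext: P2.

P0 = 0b1110, P1 = 0b1001, P2 = 0b1001, P3 = 0b0100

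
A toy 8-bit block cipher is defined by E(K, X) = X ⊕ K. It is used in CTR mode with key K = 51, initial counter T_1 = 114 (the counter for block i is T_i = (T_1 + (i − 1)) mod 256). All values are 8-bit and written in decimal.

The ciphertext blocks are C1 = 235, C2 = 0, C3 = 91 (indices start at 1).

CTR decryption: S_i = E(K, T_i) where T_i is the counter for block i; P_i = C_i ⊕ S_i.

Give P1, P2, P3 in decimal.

P1: T = 114, S = E(K, T) = 65; 235 ⊕ 65 = 170.
P2: T = 115, S = E(K, T) = 64; 0 ⊕ 64 = 64.
P3: T = 116, S = E(K, T) = 71; 91 ⊕ 71 = 28.

P1 = 170, P2 = 64, P3 = 28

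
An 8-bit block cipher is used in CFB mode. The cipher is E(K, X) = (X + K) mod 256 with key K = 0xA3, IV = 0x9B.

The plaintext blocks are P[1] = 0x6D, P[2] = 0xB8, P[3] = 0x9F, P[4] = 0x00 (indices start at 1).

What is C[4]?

C[4] = 0x11

CFB encryption: C_i = P_i ⊕ E(K, C_{i−1}), with C_{0} = IV.
C[1]: E(K, 0x9B) = 0x3E; 0x6D ⊕ 0x3E = 0x53.
C[2]: E(K, 0x53) = 0xF6; 0xB8 ⊕ 0xF6 = 0x4E.
C[3]: E(K, 0x4E) = 0xF1; 0x9F ⊕ 0xF1 = 0x6E.
C[4]: E(K, 0x6E) = 0x11; 0x00 ⊕ 0x11 = 0x11.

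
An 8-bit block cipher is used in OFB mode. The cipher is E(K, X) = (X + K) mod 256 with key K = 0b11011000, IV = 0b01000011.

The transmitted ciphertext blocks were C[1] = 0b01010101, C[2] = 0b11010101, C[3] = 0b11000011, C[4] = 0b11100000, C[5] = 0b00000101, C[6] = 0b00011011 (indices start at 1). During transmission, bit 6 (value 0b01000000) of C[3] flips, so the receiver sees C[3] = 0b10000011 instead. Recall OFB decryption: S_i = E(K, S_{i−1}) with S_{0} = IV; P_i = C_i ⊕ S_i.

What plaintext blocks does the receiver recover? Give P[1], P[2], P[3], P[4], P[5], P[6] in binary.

P[1] = 0b01001110, P[2] = 0b00100110, P[3] = 0b01001000, P[4] = 0b01000011, P[5] = 0b01111110, P[6] = 0b01001000

Only C[3] changed, to 0b10000011. In OFB, a change in C_i flips the same bit in P_i only; the keystream is unaffected. Decrypting the received ciphertext:
P[1]: S = E(K, 0b01000011) = 0b00011011; 0b01010101 ⊕ 0b00011011 = 0b01001110.
P[2]: S = E(K, 0b00011011) = 0b11110011; 0b11010101 ⊕ 0b11110011 = 0b00100110.
P[3]: S = E(K, 0b11110011) = 0b11001011; 0b10000011 ⊕ 0b11001011 = 0b01001000.
P[4]: S = E(K, 0b11001011) = 0b10100011; 0b11100000 ⊕ 0b10100011 = 0b01000011.
P[5]: S = E(K, 0b10100011) = 0b01111011; 0b00000101 ⊕ 0b01111011 = 0b01111110.
P[6]: S = E(K, 0b01111011) = 0b01010011; 0b00011011 ⊕ 0b01010011 = 0b01001000.
Blocks that differ from the original plaintext: P[3].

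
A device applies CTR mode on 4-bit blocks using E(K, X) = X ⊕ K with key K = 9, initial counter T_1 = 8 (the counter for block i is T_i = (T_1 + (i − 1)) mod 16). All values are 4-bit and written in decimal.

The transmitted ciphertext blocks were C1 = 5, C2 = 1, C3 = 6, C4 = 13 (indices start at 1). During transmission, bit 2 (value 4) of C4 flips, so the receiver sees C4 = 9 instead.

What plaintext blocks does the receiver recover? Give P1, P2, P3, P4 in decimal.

P1 = 4, P2 = 1, P3 = 5, P4 = 11

CTR decryption: S_i = E(K, T_i) where T_i is the counter for block i; P_i = C_i ⊕ S_i.
Only C4 changed, to 9. In CTR, a change in C_i flips the same bit in P_i only; the keystream is unaffected. Decrypting the received ciphertext:
P1: T = 8, S = E(K, T) = 1; 5 ⊕ 1 = 4.
P2: T = 9, S = E(K, T) = 0; 1 ⊕ 0 = 1.
P3: T = 10, S = E(K, T) = 3; 6 ⊕ 3 = 5.
P4: T = 11, S = E(K, T) = 2; 9 ⊕ 2 = 11.
Blocks that differ from the original plaintext: P4.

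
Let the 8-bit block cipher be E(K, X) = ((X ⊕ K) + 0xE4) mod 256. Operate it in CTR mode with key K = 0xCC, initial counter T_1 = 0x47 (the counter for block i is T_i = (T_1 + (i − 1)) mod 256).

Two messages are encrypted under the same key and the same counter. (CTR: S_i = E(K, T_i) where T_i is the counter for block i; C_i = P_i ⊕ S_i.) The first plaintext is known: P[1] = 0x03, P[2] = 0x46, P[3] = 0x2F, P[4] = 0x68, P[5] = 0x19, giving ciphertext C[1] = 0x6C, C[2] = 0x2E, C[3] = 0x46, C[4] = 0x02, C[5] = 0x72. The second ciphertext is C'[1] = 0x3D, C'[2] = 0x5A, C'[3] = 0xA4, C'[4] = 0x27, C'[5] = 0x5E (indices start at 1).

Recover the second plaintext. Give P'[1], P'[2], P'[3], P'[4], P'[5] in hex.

P'[1] = 0x52, P'[2] = 0x32, P'[3] = 0xCD, P'[4] = 0x4D, P'[5] = 0x35

In CTR with a reused counter, both messages share the same keystream S_i, so C_i ⊕ C'_i = P_i ⊕ P'_i and thus P'_i = P_i ⊕ C_i ⊕ C'_i.
P'[1]: 0x03 ⊕ 0x6C ⊕ 0x3D = 0x52.
P'[2]: 0x46 ⊕ 0x2E ⊕ 0x5A = 0x32.
P'[3]: 0x2F ⊕ 0x46 ⊕ 0xA4 = 0xCD.
P'[4]: 0x68 ⊕ 0x02 ⊕ 0x27 = 0x4D.
P'[5]: 0x19 ⊕ 0x72 ⊕ 0x5E = 0x35.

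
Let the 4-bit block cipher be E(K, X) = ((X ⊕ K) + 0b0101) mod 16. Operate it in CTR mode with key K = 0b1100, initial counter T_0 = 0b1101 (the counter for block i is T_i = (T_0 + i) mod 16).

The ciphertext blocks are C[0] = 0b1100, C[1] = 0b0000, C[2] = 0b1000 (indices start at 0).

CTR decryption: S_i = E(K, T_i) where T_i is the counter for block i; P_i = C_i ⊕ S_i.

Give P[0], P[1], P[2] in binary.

P[0] = 0b1010, P[1] = 0b0111, P[2] = 0b0000

P[0]: T = 0b1101, S = E(K, T) = 0b0110; 0b1100 ⊕ 0b0110 = 0b1010.
P[1]: T = 0b1110, S = E(K, T) = 0b0111; 0b0000 ⊕ 0b0111 = 0b0111.
P[2]: T = 0b1111, S = E(K, T) = 0b1000; 0b1000 ⊕ 0b1000 = 0b0000.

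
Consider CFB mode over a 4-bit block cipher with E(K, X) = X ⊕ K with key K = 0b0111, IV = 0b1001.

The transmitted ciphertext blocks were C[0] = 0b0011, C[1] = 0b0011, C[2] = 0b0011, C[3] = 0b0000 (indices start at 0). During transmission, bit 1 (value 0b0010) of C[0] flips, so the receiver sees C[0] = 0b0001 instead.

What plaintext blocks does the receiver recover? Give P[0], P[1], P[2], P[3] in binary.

CFB decryption: P_i = C_i ⊕ E(K, C_{i−1}), with C_{−1} = IV.
Only C[0] changed, to 0b0001. In CFB, a change in C_i flips the same bit in P_i and garbles P_{i+1}. Decrypting the received ciphertext:
P[0]: E(K, 0b1001) = 0b1110; 0b0001 ⊕ 0b1110 = 0b1111.
P[1]: E(K, 0b0001) = 0b0110; 0b0011 ⊕ 0b0110 = 0b0101.
P[2]: E(K, 0b0011) = 0b0100; 0b0011 ⊕ 0b0100 = 0b0111.
P[3]: E(K, 0b0011) = 0b0100; 0b0000 ⊕ 0b0100 = 0b0100.
Blocks that differ from the original plaintext: P[0], P[1].

P[0] = 0b1111, P[1] = 0b0101, P[2] = 0b0111, P[3] = 0b0100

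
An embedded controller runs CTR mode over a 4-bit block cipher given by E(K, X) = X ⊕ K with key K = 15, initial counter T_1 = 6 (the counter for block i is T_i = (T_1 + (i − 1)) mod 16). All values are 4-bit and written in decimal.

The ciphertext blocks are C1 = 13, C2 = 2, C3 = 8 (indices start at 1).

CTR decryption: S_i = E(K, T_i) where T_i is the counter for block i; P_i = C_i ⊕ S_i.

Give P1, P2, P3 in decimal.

P1 = 4, P2 = 10, P3 = 15

P1: T = 6, S = E(K, T) = 9; 13 ⊕ 9 = 4.
P2: T = 7, S = E(K, T) = 8; 2 ⊕ 8 = 10.
P3: T = 8, S = E(K, T) = 7; 8 ⊕ 7 = 15.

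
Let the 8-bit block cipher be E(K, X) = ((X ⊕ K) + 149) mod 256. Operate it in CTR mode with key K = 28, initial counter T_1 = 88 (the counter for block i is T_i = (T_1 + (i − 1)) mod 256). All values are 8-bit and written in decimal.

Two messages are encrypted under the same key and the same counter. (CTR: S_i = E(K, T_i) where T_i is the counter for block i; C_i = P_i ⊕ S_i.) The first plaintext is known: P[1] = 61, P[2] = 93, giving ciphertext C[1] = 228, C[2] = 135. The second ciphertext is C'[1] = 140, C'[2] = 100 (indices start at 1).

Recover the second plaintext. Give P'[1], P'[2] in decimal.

P'[1] = 85, P'[2] = 190

In CTR with a reused counter, both messages share the same keystream S_i, so C_i ⊕ C'_i = P_i ⊕ P'_i and thus P'_i = P_i ⊕ C_i ⊕ C'_i.
P'[1]: 61 ⊕ 228 ⊕ 140 = 85.
P'[2]: 93 ⊕ 135 ⊕ 100 = 190.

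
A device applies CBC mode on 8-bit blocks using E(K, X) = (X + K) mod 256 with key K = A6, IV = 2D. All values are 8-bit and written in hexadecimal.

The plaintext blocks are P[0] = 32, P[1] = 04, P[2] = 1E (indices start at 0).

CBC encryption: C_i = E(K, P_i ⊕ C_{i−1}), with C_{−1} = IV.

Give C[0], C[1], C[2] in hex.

C[0]: P[0] ⊕ 2D = 1F; E(K, 1F) = C5.
C[1]: P[1] ⊕ C5 = C1; E(K, C1) = 67.
C[2]: P[2] ⊕ 67 = 79; E(K, 79) = 1F.

C[0] = C5, C[1] = 67, C[2] = 1F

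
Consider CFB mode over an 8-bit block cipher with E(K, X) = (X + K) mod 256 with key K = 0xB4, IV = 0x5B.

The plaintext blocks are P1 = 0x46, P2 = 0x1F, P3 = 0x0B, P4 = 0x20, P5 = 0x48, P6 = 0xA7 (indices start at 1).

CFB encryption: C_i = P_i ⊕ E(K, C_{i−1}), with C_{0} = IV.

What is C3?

C3 = 0x9D

C1: E(K, 0x5B) = 0x0F; 0x46 ⊕ 0x0F = 0x49.
C2: E(K, 0x49) = 0xFD; 0x1F ⊕ 0xFD = 0xE2.
C3: E(K, 0xE2) = 0x96; 0x0B ⊕ 0x96 = 0x9D.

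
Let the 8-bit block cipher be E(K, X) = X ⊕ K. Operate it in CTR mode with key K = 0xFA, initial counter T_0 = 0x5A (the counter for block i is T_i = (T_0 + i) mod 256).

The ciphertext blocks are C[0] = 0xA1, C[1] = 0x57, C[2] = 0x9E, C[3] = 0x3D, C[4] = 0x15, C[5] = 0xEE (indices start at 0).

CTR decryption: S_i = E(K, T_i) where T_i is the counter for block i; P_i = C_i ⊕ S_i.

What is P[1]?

P[1]: T = 0x5B, S = E(K, T) = 0xA1; 0x57 ⊕ 0xA1 = 0xF6.

P[1] = 0xF6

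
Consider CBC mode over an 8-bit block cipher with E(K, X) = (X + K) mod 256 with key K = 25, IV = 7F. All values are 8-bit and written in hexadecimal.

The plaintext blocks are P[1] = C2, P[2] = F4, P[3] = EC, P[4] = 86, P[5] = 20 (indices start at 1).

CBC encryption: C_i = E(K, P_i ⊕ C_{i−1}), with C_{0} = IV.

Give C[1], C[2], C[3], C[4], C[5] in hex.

C[1] = E2, C[2] = 3B, C[3] = FC, C[4] = 9F, C[5] = E4

C[1]: P[1] ⊕ 7F = BD; E(K, BD) = E2.
C[2]: P[2] ⊕ E2 = 16; E(K, 16) = 3B.
C[3]: P[3] ⊕ 3B = D7; E(K, D7) = FC.
C[4]: P[4] ⊕ FC = 7A; E(K, 7A) = 9F.
C[5]: P[5] ⊕ 9F = BF; E(K, BF) = E4.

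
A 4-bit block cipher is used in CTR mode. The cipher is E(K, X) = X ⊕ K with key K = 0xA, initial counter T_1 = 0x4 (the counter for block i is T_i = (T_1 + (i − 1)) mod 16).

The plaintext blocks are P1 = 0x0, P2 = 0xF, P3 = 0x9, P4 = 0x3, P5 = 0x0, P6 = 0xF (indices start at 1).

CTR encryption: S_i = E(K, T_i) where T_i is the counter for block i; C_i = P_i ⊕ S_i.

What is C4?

C1: T = 0x4, S = E(K, T) = 0xE; 0x0 ⊕ 0xE = 0xE.
C2: T = 0x5, S = E(K, T) = 0xF; 0xF ⊕ 0xF = 0x0.
C3: T = 0x6, S = E(K, T) = 0xC; 0x9 ⊕ 0xC = 0x5.
C4: T = 0x7, S = E(K, T) = 0xD; 0x3 ⊕ 0xD = 0xE.

C4 = 0xE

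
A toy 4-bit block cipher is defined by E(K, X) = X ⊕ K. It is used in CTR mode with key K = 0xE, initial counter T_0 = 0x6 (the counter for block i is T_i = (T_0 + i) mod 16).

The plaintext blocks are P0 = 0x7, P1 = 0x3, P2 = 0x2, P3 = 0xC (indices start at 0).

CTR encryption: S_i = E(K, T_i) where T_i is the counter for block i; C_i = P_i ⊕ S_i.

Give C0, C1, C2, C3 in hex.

C0: T = 0x6, S = E(K, T) = 0x8; 0x7 ⊕ 0x8 = 0xF.
C1: T = 0x7, S = E(K, T) = 0x9; 0x3 ⊕ 0x9 = 0xA.
C2: T = 0x8, S = E(K, T) = 0x6; 0x2 ⊕ 0x6 = 0x4.
C3: T = 0x9, S = E(K, T) = 0x7; 0xC ⊕ 0x7 = 0xB.

C0 = 0xF, C1 = 0xA, C2 = 0x4, C3 = 0xB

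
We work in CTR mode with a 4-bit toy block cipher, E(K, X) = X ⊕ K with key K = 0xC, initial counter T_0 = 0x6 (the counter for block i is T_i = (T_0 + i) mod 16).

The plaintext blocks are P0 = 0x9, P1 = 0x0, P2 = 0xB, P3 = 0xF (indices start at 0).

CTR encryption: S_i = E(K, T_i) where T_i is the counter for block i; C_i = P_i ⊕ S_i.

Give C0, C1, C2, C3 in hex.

C0 = 0x3, C1 = 0xB, C2 = 0xF, C3 = 0xA

C0: T = 0x6, S = E(K, T) = 0xA; 0x9 ⊕ 0xA = 0x3.
C1: T = 0x7, S = E(K, T) = 0xB; 0x0 ⊕ 0xB = 0xB.
C2: T = 0x8, S = E(K, T) = 0x4; 0xB ⊕ 0x4 = 0xF.
C3: T = 0x9, S = E(K, T) = 0x5; 0xF ⊕ 0x5 = 0xA.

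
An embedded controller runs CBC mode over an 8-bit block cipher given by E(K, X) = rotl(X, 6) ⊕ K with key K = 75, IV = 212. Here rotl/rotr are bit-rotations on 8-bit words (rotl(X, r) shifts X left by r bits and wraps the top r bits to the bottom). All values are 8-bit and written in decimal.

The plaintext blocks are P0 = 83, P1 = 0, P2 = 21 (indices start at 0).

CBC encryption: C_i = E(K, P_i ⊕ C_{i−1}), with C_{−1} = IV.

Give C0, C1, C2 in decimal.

C0: P0 ⊕ 212 = 135; E(K, 135) = 170.
C1: P1 ⊕ 170 = 170; E(K, 170) = 225.
C2: P2 ⊕ 225 = 244; E(K, 244) = 118.

C0 = 170, C1 = 225, C2 = 118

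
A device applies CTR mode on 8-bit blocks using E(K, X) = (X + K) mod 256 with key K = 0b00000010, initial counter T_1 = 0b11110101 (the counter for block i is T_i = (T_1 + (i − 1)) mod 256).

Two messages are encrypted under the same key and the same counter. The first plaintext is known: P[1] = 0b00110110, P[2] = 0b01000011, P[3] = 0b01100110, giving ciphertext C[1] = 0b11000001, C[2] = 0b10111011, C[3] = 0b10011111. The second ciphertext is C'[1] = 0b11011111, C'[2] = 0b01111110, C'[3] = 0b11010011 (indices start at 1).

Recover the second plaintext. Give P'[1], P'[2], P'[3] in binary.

In CTR with a reused counter, both messages share the same keystream S_i, so C_i ⊕ C'_i = P_i ⊕ P'_i and thus P'_i = P_i ⊕ C_i ⊕ C'_i.
P'[1]: 0b00110110 ⊕ 0b11000001 ⊕ 0b11011111 = 0b00101000.
P'[2]: 0b01000011 ⊕ 0b10111011 ⊕ 0b01111110 = 0b10000110.
P'[3]: 0b01100110 ⊕ 0b10011111 ⊕ 0b11010011 = 0b00101010.

P'[1] = 0b00101000, P'[2] = 0b10000110, P'[3] = 0b00101010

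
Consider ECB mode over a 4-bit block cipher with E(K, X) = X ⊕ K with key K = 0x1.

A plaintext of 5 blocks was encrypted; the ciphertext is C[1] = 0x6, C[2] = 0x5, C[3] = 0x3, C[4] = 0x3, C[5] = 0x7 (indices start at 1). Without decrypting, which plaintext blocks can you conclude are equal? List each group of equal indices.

P[3] = P[4]

ECB encrypts each block independently with the same key, so equal ciphertext blocks imply equal plaintext blocks.
C[3] = C[4] = 0x3, so P[3] = P[4].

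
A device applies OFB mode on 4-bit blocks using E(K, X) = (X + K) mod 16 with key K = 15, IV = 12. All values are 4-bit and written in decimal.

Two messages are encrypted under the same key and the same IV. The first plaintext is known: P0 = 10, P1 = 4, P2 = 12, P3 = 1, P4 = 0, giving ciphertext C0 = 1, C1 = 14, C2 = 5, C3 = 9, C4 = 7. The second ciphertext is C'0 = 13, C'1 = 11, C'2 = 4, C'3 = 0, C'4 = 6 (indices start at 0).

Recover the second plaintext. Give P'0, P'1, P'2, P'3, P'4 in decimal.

P'0 = 6, P'1 = 1, P'2 = 13, P'3 = 8, P'4 = 1

In OFB with a reused IV, both messages share the same keystream S_i, so C_i ⊕ C'_i = P_i ⊕ P'_i and thus P'_i = P_i ⊕ C_i ⊕ C'_i.
P'0: 10 ⊕ 1 ⊕ 13 = 6.
P'1: 4 ⊕ 14 ⊕ 11 = 1.
P'2: 12 ⊕ 5 ⊕ 4 = 13.
P'3: 1 ⊕ 9 ⊕ 0 = 8.
P'4: 0 ⊕ 7 ⊕ 6 = 1.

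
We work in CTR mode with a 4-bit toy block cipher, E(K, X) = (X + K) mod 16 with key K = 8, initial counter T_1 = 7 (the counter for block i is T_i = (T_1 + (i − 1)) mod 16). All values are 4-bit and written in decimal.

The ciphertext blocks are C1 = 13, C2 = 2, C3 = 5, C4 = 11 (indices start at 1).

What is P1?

P1 = 2

CTR decryption: S_i = E(K, T_i) where T_i is the counter for block i; P_i = C_i ⊕ S_i.
P1: T = 7, S = E(K, T) = 15; 13 ⊕ 15 = 2.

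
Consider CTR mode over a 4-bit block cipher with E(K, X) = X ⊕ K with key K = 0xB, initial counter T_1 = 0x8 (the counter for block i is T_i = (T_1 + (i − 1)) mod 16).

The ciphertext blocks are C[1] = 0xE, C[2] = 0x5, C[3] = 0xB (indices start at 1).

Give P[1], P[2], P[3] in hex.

CTR decryption: S_i = E(K, T_i) where T_i is the counter for block i; P_i = C_i ⊕ S_i.
P[1]: T = 0x8, S = E(K, T) = 0x3; 0xE ⊕ 0x3 = 0xD.
P[2]: T = 0x9, S = E(K, T) = 0x2; 0x5 ⊕ 0x2 = 0x7.
P[3]: T = 0xA, S = E(K, T) = 0x1; 0xB ⊕ 0x1 = 0xA.

P[1] = 0xD, P[2] = 0x7, P[3] = 0xA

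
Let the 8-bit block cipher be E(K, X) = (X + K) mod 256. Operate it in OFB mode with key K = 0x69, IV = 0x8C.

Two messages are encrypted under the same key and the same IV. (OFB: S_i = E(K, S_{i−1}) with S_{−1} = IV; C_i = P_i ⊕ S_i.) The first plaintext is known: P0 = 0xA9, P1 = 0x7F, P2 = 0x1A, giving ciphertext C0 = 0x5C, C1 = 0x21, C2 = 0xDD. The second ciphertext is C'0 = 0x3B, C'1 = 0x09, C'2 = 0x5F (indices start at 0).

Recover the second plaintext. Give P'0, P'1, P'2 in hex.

P'0 = 0xCE, P'1 = 0x57, P'2 = 0x98

In OFB with a reused IV, both messages share the same keystream S_i, so C_i ⊕ C'_i = P_i ⊕ P'_i and thus P'_i = P_i ⊕ C_i ⊕ C'_i.
P'0: 0xA9 ⊕ 0x5C ⊕ 0x3B = 0xCE.
P'1: 0x7F ⊕ 0x21 ⊕ 0x09 = 0x57.
P'2: 0x1A ⊕ 0xDD ⊕ 0x5F = 0x98.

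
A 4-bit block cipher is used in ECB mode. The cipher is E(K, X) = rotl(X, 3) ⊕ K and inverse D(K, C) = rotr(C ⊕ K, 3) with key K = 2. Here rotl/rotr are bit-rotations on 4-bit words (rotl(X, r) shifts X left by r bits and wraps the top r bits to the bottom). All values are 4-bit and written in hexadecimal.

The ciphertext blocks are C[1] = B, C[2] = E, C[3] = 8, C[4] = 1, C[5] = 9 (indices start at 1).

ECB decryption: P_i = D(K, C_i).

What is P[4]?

P[4]: D(K, 1) = 6.

P[4] = 6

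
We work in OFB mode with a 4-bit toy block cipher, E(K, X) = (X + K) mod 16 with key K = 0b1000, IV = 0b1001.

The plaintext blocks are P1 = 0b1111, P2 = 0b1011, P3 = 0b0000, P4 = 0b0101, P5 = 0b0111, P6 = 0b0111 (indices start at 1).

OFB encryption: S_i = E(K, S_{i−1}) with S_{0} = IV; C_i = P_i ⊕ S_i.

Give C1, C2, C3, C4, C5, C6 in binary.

C1 = 0b1110, C2 = 0b0010, C3 = 0b0001, C4 = 0b1100, C5 = 0b0110, C6 = 0b1110

C1: S = E(K, 0b1001) = 0b0001; 0b1111 ⊕ 0b0001 = 0b1110.
C2: S = E(K, 0b0001) = 0b1001; 0b1011 ⊕ 0b1001 = 0b0010.
C3: S = E(K, 0b1001) = 0b0001; 0b0000 ⊕ 0b0001 = 0b0001.
C4: S = E(K, 0b0001) = 0b1001; 0b0101 ⊕ 0b1001 = 0b1100.
C5: S = E(K, 0b1001) = 0b0001; 0b0111 ⊕ 0b0001 = 0b0110.
C6: S = E(K, 0b0001) = 0b1001; 0b0111 ⊕ 0b1001 = 0b1110.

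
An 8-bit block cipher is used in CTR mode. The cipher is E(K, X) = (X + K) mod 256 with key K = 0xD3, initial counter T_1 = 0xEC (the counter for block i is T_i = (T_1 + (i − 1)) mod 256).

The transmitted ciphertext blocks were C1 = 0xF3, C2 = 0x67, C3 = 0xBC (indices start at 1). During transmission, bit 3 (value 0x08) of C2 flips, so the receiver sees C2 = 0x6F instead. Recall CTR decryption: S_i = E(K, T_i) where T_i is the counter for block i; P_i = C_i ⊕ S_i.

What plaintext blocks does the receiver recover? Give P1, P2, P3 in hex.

Only C2 changed, to 0x6F. In CTR, a change in C_i flips the same bit in P_i only; the keystream is unaffected. Decrypting the received ciphertext:
P1: T = 0xEC, S = E(K, T) = 0xBF; 0xF3 ⊕ 0xBF = 0x4C.
P2: T = 0xED, S = E(K, T) = 0xC0; 0x6F ⊕ 0xC0 = 0xAF.
P3: T = 0xEE, S = E(K, T) = 0xC1; 0xBC ⊕ 0xC1 = 0x7D.
Blocks that differ from the original plaintext: P2.

P1 = 0x4C, P2 = 0xAF, P3 = 0x7D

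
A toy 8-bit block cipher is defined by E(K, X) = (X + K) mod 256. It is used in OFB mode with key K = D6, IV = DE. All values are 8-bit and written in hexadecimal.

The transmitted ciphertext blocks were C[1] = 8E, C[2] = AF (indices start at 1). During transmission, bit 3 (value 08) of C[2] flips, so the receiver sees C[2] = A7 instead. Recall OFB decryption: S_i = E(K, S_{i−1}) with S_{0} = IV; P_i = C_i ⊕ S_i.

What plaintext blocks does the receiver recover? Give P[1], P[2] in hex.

Only C[2] changed, to A7. In OFB, a change in C_i flips the same bit in P_i only; the keystream is unaffected. Decrypting the received ciphertext:
P[1]: S = E(K, DE) = B4; 8E ⊕ B4 = 3A.
P[2]: S = E(K, B4) = 8A; A7 ⊕ 8A = 2D.
Blocks that differ from the original plaintext: P[2].

P[1] = 3A, P[2] = 2D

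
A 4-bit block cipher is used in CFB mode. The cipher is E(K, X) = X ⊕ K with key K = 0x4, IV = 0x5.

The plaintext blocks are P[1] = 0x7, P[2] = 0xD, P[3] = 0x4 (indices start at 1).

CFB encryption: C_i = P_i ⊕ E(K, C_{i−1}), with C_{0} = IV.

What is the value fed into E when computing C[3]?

C[1]: E(K, 0x5) = 0x1; 0x7 ⊕ 0x1 = 0x6.
C[2]: E(K, 0x6) = 0x2; 0xD ⊕ 0x2 = 0xF.
C[3]: E(K, 0xF) = 0xB; 0x4 ⊕ 0xB = 0xF.
So the input to E for block [3] is 0xF.

0xF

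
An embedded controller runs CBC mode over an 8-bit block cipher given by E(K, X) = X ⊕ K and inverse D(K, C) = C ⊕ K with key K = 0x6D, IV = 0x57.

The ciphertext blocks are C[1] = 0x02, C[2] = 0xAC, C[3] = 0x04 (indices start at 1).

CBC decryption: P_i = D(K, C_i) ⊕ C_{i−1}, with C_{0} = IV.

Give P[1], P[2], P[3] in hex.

P[1] = 0x38, P[2] = 0xC3, P[3] = 0xC5

P[1]: D(K, 0x02) = 0x6F; 0x6F ⊕ 0x57 = 0x38.
P[2]: D(K, 0xAC) = 0xC1; 0xC1 ⊕ 0x02 = 0xC3.
P[3]: D(K, 0x04) = 0x69; 0x69 ⊕ 0xAC = 0xC5.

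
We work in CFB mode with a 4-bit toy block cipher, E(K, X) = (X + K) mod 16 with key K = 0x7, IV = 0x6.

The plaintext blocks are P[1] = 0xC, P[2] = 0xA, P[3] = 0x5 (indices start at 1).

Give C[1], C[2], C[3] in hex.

C[1] = 0x1, C[2] = 0x2, C[3] = 0xC

CFB encryption: C_i = P_i ⊕ E(K, C_{i−1}), with C_{0} = IV.
C[1]: E(K, 0x6) = 0xD; 0xC ⊕ 0xD = 0x1.
C[2]: E(K, 0x1) = 0x8; 0xA ⊕ 0x8 = 0x2.
C[3]: E(K, 0x2) = 0x9; 0x5 ⊕ 0x9 = 0xC.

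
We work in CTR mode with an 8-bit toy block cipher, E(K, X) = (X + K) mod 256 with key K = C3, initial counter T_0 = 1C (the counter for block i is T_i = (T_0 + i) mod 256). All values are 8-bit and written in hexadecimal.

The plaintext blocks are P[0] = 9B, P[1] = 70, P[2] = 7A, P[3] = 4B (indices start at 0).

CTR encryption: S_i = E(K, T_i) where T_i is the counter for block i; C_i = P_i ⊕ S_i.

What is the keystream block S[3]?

E2

C[0]: T = 1C, S = E(K, T) = DF; 9B ⊕ DF = 44.
C[1]: T = 1D, S = E(K, T) = E0; 70 ⊕ E0 = 90.
C[2]: T = 1E, S = E(K, T) = E1; 7A ⊕ E1 = 9B.
C[3]: T = 1F, S = E(K, T) = E2; 4B ⊕ E2 = A9.
So S[3] = E2.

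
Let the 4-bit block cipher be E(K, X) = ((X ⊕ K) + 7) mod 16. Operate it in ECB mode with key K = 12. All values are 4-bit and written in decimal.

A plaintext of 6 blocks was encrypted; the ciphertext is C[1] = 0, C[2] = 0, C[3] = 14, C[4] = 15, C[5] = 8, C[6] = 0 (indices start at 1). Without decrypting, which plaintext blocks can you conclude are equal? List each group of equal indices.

ECB encrypts each block independently with the same key, so equal ciphertext blocks imply equal plaintext blocks.
C[1] = C[2] = C[6] = 0, so P[1] = P[2] = P[6].

P[1] = P[2] = P[6]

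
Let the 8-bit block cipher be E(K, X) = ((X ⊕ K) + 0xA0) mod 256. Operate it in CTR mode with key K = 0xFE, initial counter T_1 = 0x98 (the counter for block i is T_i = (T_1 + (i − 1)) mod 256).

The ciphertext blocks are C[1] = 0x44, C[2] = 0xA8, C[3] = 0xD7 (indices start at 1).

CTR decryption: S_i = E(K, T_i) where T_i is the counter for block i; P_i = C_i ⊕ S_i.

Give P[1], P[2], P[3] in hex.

P[1] = 0x42, P[2] = 0xAF, P[3] = 0xD3

P[1]: T = 0x98, S = E(K, T) = 0x06; 0x44 ⊕ 0x06 = 0x42.
P[2]: T = 0x99, S = E(K, T) = 0x07; 0xA8 ⊕ 0x07 = 0xAF.
P[3]: T = 0x9A, S = E(K, T) = 0x04; 0xD7 ⊕ 0x04 = 0xD3.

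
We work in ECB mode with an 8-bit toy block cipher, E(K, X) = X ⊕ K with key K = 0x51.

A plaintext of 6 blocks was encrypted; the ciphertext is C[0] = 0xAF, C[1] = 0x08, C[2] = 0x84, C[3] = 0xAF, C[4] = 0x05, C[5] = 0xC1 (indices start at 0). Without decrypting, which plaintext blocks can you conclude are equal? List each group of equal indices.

ECB encrypts each block independently with the same key, so equal ciphertext blocks imply equal plaintext blocks.
C[0] = C[3] = 0xAF, so P[0] = P[3].

P[0] = P[3]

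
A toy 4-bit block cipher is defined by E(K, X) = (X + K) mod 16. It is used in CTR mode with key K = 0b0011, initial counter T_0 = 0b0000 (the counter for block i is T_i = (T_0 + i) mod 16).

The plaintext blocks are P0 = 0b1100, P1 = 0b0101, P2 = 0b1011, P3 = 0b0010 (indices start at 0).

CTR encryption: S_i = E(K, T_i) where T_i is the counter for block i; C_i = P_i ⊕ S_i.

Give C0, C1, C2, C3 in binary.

C0: T = 0b0000, S = E(K, T) = 0b0011; 0b1100 ⊕ 0b0011 = 0b1111.
C1: T = 0b0001, S = E(K, T) = 0b0100; 0b0101 ⊕ 0b0100 = 0b0001.
C2: T = 0b0010, S = E(K, T) = 0b0101; 0b1011 ⊕ 0b0101 = 0b1110.
C3: T = 0b0011, S = E(K, T) = 0b0110; 0b0010 ⊕ 0b0110 = 0b0100.

C0 = 0b1111, C1 = 0b0001, C2 = 0b1110, C3 = 0b0100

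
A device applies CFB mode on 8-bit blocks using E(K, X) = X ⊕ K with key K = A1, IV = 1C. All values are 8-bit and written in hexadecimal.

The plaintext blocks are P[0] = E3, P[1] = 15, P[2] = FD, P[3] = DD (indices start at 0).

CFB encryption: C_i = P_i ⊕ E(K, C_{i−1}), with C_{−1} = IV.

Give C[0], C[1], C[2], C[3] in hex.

C[0] = 5E, C[1] = EA, C[2] = B6, C[3] = CA

C[0]: E(K, 1C) = BD; E3 ⊕ BD = 5E.
C[1]: E(K, 5E) = FF; 15 ⊕ FF = EA.
C[2]: E(K, EA) = 4B; FD ⊕ 4B = B6.
C[3]: E(K, B6) = 17; DD ⊕ 17 = CA.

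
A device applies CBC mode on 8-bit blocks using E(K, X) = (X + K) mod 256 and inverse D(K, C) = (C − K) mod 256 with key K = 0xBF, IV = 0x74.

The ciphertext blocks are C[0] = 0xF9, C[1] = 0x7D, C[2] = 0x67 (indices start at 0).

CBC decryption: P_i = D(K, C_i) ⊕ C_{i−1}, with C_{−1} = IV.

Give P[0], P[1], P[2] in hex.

P[0] = 0x4E, P[1] = 0x47, P[2] = 0xD5

P[0]: D(K, 0xF9) = 0x3A; 0x3A ⊕ 0x74 = 0x4E.
P[1]: D(K, 0x7D) = 0xBE; 0xBE ⊕ 0xF9 = 0x47.
P[2]: D(K, 0x67) = 0xA8; 0xA8 ⊕ 0x7D = 0xD5.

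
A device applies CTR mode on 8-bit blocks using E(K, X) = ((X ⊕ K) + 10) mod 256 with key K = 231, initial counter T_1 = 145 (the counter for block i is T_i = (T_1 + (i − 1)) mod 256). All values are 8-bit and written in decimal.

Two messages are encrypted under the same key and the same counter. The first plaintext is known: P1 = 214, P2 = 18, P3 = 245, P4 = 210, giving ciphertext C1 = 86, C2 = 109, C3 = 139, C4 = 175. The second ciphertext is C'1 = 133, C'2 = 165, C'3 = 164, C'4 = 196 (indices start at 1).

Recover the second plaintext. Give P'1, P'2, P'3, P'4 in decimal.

P'1 = 5, P'2 = 218, P'3 = 218, P'4 = 185

In CTR with a reused counter, both messages share the same keystream S_i, so C_i ⊕ C'_i = P_i ⊕ P'_i and thus P'_i = P_i ⊕ C_i ⊕ C'_i.
P'1: 214 ⊕ 86 ⊕ 133 = 5.
P'2: 18 ⊕ 109 ⊕ 165 = 218.
P'3: 245 ⊕ 139 ⊕ 164 = 218.
P'4: 210 ⊕ 175 ⊕ 196 = 185.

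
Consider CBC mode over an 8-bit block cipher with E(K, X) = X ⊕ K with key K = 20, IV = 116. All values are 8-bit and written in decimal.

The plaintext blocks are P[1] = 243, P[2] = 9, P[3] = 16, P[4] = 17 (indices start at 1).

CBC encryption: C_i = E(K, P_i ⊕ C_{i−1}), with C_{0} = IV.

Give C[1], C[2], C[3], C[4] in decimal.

C[1] = 147, C[2] = 142, C[3] = 138, C[4] = 143

C[1]: P[1] ⊕ 116 = 135; E(K, 135) = 147.
C[2]: P[2] ⊕ 147 = 154; E(K, 154) = 142.
C[3]: P[3] ⊕ 142 = 158; E(K, 158) = 138.
C[4]: P[4] ⊕ 138 = 155; E(K, 155) = 143.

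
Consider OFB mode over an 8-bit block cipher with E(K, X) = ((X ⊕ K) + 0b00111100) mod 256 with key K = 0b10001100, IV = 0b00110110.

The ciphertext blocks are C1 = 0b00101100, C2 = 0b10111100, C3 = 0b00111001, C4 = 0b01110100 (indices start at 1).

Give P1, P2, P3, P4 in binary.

P1 = 0b11011010, P2 = 0b00001010, P3 = 0b01001111, P4 = 0b01000010

OFB decryption: S_i = E(K, S_{i−1}) with S_{0} = IV; P_i = C_i ⊕ S_i.
P1: S = E(K, 0b00110110) = 0b11110110; 0b00101100 ⊕ 0b11110110 = 0b11011010.
P2: S = E(K, 0b11110110) = 0b10110110; 0b10111100 ⊕ 0b10110110 = 0b00001010.
P3: S = E(K, 0b10110110) = 0b01110110; 0b00111001 ⊕ 0b01110110 = 0b01001111.
P4: S = E(K, 0b01110110) = 0b00110110; 0b01110100 ⊕ 0b00110110 = 0b01000010.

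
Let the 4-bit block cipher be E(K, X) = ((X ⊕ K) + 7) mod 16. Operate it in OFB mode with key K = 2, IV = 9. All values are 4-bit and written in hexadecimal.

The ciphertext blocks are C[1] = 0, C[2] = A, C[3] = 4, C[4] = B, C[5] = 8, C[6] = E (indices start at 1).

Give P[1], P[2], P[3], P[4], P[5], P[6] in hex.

OFB decryption: S_i = E(K, S_{i−1}) with S_{0} = IV; P_i = C_i ⊕ S_i.
P[1]: S = E(K, 9) = 2; 0 ⊕ 2 = 2.
P[2]: S = E(K, 2) = 7; A ⊕ 7 = D.
P[3]: S = E(K, 7) = C; 4 ⊕ C = 8.
P[4]: S = E(K, C) = 5; B ⊕ 5 = E.
P[5]: S = E(K, 5) = E; 8 ⊕ E = 6.
P[6]: S = E(K, E) = 3; E ⊕ 3 = D.

P[1] = 2, P[2] = D, P[3] = 8, P[4] = E, P[5] = 6, P[6] = D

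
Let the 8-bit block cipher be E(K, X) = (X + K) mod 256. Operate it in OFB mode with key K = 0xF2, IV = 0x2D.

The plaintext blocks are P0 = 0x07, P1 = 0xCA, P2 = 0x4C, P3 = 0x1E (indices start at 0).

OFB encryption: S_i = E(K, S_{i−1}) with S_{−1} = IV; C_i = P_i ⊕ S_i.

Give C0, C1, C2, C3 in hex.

C0: S = E(K, 0x2D) = 0x1F; 0x07 ⊕ 0x1F = 0x18.
C1: S = E(K, 0x1F) = 0x11; 0xCA ⊕ 0x11 = 0xDB.
C2: S = E(K, 0x11) = 0x03; 0x4C ⊕ 0x03 = 0x4F.
C3: S = E(K, 0x03) = 0xF5; 0x1E ⊕ 0xF5 = 0xEB.

C0 = 0x18, C1 = 0xDB, C2 = 0x4F, C3 = 0xEB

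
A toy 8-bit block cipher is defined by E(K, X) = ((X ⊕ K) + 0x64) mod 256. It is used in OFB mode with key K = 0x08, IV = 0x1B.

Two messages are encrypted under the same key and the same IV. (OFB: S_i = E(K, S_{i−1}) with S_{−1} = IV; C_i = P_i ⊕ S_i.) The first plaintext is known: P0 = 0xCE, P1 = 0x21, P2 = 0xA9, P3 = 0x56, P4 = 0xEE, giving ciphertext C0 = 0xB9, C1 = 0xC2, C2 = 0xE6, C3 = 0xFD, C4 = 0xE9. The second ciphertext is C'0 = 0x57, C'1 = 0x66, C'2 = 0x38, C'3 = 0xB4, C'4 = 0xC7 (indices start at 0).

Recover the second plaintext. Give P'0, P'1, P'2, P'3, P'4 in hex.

In OFB with a reused IV, both messages share the same keystream S_i, so C_i ⊕ C'_i = P_i ⊕ P'_i and thus P'_i = P_i ⊕ C_i ⊕ C'_i.
P'0: 0xCE ⊕ 0xB9 ⊕ 0x57 = 0x20.
P'1: 0x21 ⊕ 0xC2 ⊕ 0x66 = 0x85.
P'2: 0xA9 ⊕ 0xE6 ⊕ 0x38 = 0x77.
P'3: 0x56 ⊕ 0xFD ⊕ 0xB4 = 0x1F.
P'4: 0xEE ⊕ 0xE9 ⊕ 0xC7 = 0xC0.

P'0 = 0x20, P'1 = 0x85, P'2 = 0x77, P'3 = 0x1F, P'4 = 0xC0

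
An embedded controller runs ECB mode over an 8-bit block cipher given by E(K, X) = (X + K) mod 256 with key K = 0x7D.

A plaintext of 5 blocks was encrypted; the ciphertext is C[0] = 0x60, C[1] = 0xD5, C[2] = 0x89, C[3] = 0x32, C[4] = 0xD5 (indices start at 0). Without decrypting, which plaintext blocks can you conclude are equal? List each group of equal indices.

P[1] = P[4]

ECB encrypts each block independently with the same key, so equal ciphertext blocks imply equal plaintext blocks.
C[1] = C[4] = 0xD5, so P[1] = P[4].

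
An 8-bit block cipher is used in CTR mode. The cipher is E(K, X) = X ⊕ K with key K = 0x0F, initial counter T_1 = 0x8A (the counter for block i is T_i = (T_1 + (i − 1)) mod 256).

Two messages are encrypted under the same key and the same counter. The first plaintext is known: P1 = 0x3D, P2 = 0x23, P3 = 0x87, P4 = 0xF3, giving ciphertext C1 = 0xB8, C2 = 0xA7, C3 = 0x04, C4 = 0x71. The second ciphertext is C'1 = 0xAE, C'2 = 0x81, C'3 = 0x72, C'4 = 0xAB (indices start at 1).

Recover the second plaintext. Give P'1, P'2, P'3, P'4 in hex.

P'1 = 0x2B, P'2 = 0x05, P'3 = 0xF1, P'4 = 0x29

In CTR with a reused counter, both messages share the same keystream S_i, so C_i ⊕ C'_i = P_i ⊕ P'_i and thus P'_i = P_i ⊕ C_i ⊕ C'_i.
P'1: 0x3D ⊕ 0xB8 ⊕ 0xAE = 0x2B.
P'2: 0x23 ⊕ 0xA7 ⊕ 0x81 = 0x05.
P'3: 0x87 ⊕ 0x04 ⊕ 0x72 = 0xF1.
P'4: 0xF3 ⊕ 0x71 ⊕ 0xAB = 0x29.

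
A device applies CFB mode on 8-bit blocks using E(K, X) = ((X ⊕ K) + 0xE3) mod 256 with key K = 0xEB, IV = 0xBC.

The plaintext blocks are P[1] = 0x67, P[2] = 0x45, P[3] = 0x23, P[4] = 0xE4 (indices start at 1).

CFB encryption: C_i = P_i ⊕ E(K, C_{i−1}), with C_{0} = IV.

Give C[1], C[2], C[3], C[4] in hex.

C[1] = 0x5D, C[2] = 0xDC, C[3] = 0x39, C[4] = 0x51

C[1]: E(K, 0xBC) = 0x3A; 0x67 ⊕ 0x3A = 0x5D.
C[2]: E(K, 0x5D) = 0x99; 0x45 ⊕ 0x99 = 0xDC.
C[3]: E(K, 0xDC) = 0x1A; 0x23 ⊕ 0x1A = 0x39.
C[4]: E(K, 0x39) = 0xB5; 0xE4 ⊕ 0xB5 = 0x51.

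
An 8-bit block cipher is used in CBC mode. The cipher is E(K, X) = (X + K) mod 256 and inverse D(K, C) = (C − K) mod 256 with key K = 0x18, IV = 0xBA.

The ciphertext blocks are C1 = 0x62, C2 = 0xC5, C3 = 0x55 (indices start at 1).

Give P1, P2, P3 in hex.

P1 = 0xF0, P2 = 0xCF, P3 = 0xF8

CBC decryption: P_i = D(K, C_i) ⊕ C_{i−1}, with C_{0} = IV.
P1: D(K, 0x62) = 0x4A; 0x4A ⊕ 0xBA = 0xF0.
P2: D(K, 0xC5) = 0xAD; 0xAD ⊕ 0x62 = 0xCF.
P3: D(K, 0x55) = 0x3D; 0x3D ⊕ 0xC5 = 0xF8.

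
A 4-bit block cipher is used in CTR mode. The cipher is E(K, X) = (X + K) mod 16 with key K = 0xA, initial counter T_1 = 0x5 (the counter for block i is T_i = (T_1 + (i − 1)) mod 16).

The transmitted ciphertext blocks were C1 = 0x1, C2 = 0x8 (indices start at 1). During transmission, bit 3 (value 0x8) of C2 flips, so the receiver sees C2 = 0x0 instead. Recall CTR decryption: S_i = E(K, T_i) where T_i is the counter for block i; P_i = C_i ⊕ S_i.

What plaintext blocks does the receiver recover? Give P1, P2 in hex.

Only C2 changed, to 0x0. In CTR, a change in C_i flips the same bit in P_i only; the keystream is unaffected. Decrypting the received ciphertext:
P1: T = 0x5, S = E(K, T) = 0xF; 0x1 ⊕ 0xF = 0xE.
P2: T = 0x6, S = E(K, T) = 0x0; 0x0 ⊕ 0x0 = 0x0.
Blocks that differ from the original plaintext: P2.

P1 = 0xE, P2 = 0x0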